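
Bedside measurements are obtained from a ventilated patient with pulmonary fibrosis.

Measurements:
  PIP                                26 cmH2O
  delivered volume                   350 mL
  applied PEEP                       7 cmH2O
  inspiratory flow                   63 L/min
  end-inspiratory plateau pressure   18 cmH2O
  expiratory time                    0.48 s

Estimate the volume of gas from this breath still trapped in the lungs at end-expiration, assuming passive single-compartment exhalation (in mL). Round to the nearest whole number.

48

Flow: 63 L/min ÷ 60 = 1.05 L/s.
R = (PIP − Pplat)/V̇ = (26 − 18) / 1.05 = 8.0/1.05 = 7.619 cmH2O·s/L.
C = Vt/(Pplat − PEEP) = 350.0 / (18 − 7) = 350.0/11.0 = 31.818 mL/cmH2O.
τ = R × C = 7.619 × 0.03182 L/cmH2O = 0.2424 s.
Fraction remaining = e^(−Te/τ) = e^(−0.48/0.2424) = 0.138.
Trapped volume = 350.0 × 0.138 = 48.3 mL.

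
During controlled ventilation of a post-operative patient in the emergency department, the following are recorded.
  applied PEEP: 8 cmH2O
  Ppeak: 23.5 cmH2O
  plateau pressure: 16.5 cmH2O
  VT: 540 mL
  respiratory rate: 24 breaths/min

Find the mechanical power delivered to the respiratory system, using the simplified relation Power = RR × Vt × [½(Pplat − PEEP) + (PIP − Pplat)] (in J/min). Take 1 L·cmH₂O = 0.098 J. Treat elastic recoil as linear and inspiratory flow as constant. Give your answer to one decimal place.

Per-breath work = Vt × [½(Pplat−PEEP) + (PIP−Pplat)] = 0.540 × [0.5×8.5 + 7.0] = 0.540 × 11.25 = 6.075 L·cmH2O.
Power = 24 × 6.075 = 145.8 L·cmH2O/min.
× 0.098 J/(L·cmH2O) → 14.288 J/min.

14.3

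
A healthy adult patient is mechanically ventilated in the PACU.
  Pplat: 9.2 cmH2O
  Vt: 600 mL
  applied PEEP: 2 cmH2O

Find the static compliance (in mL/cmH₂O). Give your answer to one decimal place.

Cstat = Vt / (Pplat − PEEP) = 600 / (9.2 − 2) = 600 / 7.2 = 83.333 mL/cmH2O.

83.3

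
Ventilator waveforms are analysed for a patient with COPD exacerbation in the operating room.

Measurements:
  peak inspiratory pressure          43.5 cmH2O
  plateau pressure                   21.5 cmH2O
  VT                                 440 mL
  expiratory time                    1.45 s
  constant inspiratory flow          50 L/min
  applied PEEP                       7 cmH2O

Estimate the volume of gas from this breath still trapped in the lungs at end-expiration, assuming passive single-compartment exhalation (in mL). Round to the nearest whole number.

Flow: 50 L/min ÷ 60 = 0.8333 L/s.
R = (PIP − Pplat)/V̇ = (43.5 − 21.5) / 0.8333 = 22.0/0.8333 = 26.401 cmH2O·s/L.
C = Vt/(Pplat − PEEP) = 440.0 / (21.5 − 7) = 440.0/14.5 = 30.345 mL/cmH2O.
τ = R × C = 26.401 × 0.03035 L/cmH2O = 0.8013 s.
Fraction remaining = e^(−Te/τ) = e^(−1.45/0.8013) = 0.1637.
Trapped volume = 440.0 × 0.1637 = 72.028 mL.

72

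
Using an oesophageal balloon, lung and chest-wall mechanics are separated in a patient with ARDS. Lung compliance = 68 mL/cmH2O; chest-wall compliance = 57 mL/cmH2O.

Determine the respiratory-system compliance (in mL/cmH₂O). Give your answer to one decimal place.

Lung and chest wall are elastances in series: 1/Crs = 1/CL + 1/Ccw.
1/Crs = 1/68 + 1/57 = 0.03225.
Crs = 31.008 mL/cmH2O.

31.0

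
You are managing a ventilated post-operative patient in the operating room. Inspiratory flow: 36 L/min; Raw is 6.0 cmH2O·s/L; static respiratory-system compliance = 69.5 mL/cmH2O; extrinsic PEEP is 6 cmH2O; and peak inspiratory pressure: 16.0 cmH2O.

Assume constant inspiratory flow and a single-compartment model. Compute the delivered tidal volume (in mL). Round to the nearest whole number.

Flow: 36 L/min ÷ 60 = 0.6 L/s.
Equation of motion (constant flow): PIP = Vt/C + R·V̇ + PEEP.
Vt/C = PIP − R·V̇ − PEEP = 16.0 − 3.6 − 6 = 6.4 cmH2O.
Vt = C × 6.4 = 69.5 × 6.4 = 444.8 mL.

445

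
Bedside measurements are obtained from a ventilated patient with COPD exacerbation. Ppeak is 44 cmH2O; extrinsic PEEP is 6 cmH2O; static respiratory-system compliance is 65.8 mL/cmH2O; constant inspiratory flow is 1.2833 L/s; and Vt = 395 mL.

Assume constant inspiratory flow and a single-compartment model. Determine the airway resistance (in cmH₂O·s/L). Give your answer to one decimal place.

Equation of motion (constant flow): PIP = Vt/C + R·V̇ + PEEP.
R·V̇ = PIP − Vt/C − PEEP = 44 − 395/65.8 − 6 = 44 − 6.003 − 6 = 31.997 cmH2O.
R = 31.997 / 1.2833 = 24.933 cmH2O·s/L.

24.9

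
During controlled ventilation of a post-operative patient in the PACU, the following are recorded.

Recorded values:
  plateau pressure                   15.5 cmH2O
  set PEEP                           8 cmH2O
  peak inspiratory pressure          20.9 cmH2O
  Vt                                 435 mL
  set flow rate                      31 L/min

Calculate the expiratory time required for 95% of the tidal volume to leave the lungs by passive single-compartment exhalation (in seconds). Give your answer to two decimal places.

Flow: 31 L/min ÷ 60 = 0.5167 L/s.
R = (PIP − Pplat)/V̇ = (20.9 − 15.5) / 0.5167 = 5.4/0.5167 = 10.451 cmH2O·s/L.
C = Vt/(Pplat − PEEP) = 435.0 / (15.5 − 8) = 435.0/7.5 = 58.0 mL/cmH2O.
τ = R × C = 10.451 × 0.058 L/cmH2O = 0.6062 s.
t = −τ·ln(1 − 0.95) = −0.6062·ln(0.05) = 1.816 s.

1.82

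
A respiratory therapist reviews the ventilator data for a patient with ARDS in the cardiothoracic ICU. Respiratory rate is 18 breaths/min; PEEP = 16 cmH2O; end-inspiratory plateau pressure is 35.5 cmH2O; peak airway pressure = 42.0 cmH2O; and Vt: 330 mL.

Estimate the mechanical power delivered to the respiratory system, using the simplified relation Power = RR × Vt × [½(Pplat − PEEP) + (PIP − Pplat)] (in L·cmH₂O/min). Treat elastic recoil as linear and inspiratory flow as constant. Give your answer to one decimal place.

Per-breath work = Vt × [½(Pplat−PEEP) + (PIP−Pplat)] = 0.330 × [0.5×19.5 + 6.5] = 0.330 × 16.25 = 5.363 L·cmH2O.
Power = 18 × 5.363 = 96.534 L·cmH2O/min.

96.5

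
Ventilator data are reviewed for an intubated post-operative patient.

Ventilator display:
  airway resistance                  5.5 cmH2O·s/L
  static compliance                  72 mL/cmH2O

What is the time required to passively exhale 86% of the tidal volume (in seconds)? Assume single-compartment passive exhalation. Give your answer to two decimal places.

τ = R × C = 5.5 × 72 mL/cmH2O = 5.5 × 0.072 L/cmH2O = 0.396 s.
Exhaled fraction f = 1 − e^(−t/τ) → t = −τ·ln(1 − f) = −0.396·ln(0.14) = 0.7786 s.

0.78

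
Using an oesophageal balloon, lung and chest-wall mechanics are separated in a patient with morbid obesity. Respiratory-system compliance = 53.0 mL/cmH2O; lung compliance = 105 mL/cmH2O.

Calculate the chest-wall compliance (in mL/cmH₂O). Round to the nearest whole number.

1/Ccw = 1/Crs − 1/CL.
1/Ccw = 1/53.0 − 1/105 = 0.009344.
Ccw = 107.02 mL/cmH2O.

107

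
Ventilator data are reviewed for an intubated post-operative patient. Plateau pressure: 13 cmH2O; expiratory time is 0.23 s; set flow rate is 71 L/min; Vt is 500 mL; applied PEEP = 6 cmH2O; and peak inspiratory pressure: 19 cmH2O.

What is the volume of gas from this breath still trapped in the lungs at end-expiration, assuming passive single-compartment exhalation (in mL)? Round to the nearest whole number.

265

Flow: 71 L/min ÷ 60 = 1.1833 L/s.
R = (PIP − Pplat)/V̇ = (19 − 13) / 1.1833 = 6.0/1.1833 = 5.071 cmH2O·s/L.
C = Vt/(Pplat − PEEP) = 500.0 / (13 − 6) = 500.0/7.0 = 71.429 mL/cmH2O.
τ = R × C = 5.071 × 0.07143 L/cmH2O = 0.3622 s.
Fraction remaining = e^(−Te/τ) = e^(−0.23/0.3622) = 0.5299.
Trapped volume = 500.0 × 0.5299 = 264.95 mL.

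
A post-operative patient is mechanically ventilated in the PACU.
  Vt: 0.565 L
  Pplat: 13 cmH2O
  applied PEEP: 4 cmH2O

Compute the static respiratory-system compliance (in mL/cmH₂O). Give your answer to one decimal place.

62.8

Cstat = Vt / (Pplat − PEEP) = 565 / (13 − 4) = 565 / 9.0 = 62.778 mL/cmH2O.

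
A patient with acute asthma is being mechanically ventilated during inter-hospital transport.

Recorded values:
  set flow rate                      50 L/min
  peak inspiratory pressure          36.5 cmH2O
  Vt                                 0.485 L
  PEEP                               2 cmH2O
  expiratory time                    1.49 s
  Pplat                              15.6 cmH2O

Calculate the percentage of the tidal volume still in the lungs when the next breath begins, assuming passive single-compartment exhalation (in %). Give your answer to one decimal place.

Flow: 50 L/min ÷ 60 = 0.8333 L/s.
R = (PIP − Pplat)/V̇ = (36.5 − 15.6) / 0.8333 = 20.9/0.8333 = 25.081 cmH2O·s/L.
C = Vt/(Pplat − PEEP) = 485.0 / (15.6 − 2) = 485.0/13.6 = 35.662 mL/cmH2O.
τ = R × C = 25.081 × 0.03566 L/cmH2O = 0.8944 s.
Fraction remaining at end-expiration = e^(−Te/τ) = e^(−1.49/0.8944) = 0.189 → 18.9%.

18.9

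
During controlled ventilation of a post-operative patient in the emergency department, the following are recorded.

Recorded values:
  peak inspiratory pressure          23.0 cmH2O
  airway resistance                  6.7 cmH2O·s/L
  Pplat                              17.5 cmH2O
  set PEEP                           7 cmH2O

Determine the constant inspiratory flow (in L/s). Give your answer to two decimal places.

flow = (PIP − Pplat) / Raw = 5.5 / 6.7 = 0.8209 L/s.

0.82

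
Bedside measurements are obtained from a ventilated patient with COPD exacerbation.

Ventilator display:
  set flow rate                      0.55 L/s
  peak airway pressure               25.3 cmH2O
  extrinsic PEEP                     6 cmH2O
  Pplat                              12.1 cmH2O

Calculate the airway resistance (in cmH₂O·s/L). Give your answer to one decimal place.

Raw = (PIP − Pplat) / flow = (25.3 − 12.1) / 0.55 = 13.2 / 0.55 = 24.0 cmH2O·s/L.

24.0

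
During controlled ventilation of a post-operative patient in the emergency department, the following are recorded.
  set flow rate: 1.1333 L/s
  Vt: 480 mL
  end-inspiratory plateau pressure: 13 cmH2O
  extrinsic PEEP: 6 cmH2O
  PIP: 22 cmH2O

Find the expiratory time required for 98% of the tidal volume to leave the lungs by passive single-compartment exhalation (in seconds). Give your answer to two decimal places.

R = (PIP − Pplat)/V̇ = (22 − 13) / 1.1333 = 9.0/1.1333 = 7.941 cmH2O·s/L.
C = Vt/(Pplat − PEEP) = 480.0 / (13 − 6) = 480.0/7.0 = 68.571 mL/cmH2O.
τ = R × C = 7.941 × 0.06857 L/cmH2O = 0.5445 s.
t = −τ·ln(1 − 0.98) = −0.5445·ln(0.02) = 2.13 s.

2.13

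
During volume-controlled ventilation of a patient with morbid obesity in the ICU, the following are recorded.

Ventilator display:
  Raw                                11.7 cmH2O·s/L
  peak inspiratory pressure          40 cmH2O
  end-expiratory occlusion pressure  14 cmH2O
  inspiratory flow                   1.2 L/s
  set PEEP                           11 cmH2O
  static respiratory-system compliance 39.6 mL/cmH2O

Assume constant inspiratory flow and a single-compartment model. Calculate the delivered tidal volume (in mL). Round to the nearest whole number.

Total PEEP = 14 cmH2O (set 11 + intrinsic 3); this is the baseline alveolar pressure.
Equation of motion (constant flow): PIP = Vt/C + R·V̇ + PEEP.
Vt/C = PIP − R·V̇ − PEEP = 40 − 14.04 − 14 = 11.96 cmH2O.
Vt = C × 11.96 = 39.6 × 11.96 = 473.62 mL.

474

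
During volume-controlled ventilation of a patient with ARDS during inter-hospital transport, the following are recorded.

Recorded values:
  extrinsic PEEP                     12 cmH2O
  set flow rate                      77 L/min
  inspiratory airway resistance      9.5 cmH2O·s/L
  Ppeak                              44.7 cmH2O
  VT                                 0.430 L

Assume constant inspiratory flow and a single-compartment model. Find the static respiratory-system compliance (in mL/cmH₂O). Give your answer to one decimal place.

21.0

Flow: 77 L/min ÷ 60 = 1.2833 L/s.
Equation of motion (constant flow): PIP = Vt/C + R·V̇ + PEEP.
Vt/C = PIP − R·V̇ − PEEP = 44.7 − 9.5×1.2833 − 12 = 44.7 − 12.191 − 12 = 20.509 cmH2O.
C = Vt / 20.509 = 430 / 20.509 = 20.966 mL/cmH2O.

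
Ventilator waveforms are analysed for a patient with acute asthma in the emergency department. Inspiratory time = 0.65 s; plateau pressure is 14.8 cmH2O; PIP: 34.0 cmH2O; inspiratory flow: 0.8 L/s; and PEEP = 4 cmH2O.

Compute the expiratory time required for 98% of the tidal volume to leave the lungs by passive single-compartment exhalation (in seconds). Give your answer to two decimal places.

4.52

Vt = flow × Ti = 0.8 L/s × 0.65 s × 1000 mL/L = 520.0 mL.
R = (PIP − Pplat)/V̇ = (34.0 − 14.8) / 0.8 = 19.2/0.8 = 24.0 cmH2O·s/L.
C = Vt/(Pplat − PEEP) = 520.0 / (14.8 − 4) = 520.0/10.8 = 48.148 mL/cmH2O.
τ = R × C = 24.0 × 0.04815 L/cmH2O = 1.156 s.
t = −τ·ln(1 − 0.98) = −1.156·ln(0.02) = 4.522 s.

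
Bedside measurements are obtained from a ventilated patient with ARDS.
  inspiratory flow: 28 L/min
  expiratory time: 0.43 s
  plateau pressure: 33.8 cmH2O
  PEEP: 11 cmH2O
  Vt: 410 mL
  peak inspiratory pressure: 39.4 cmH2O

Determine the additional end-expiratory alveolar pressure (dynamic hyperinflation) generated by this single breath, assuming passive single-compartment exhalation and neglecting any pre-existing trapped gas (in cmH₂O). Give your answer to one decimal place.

3.1

Flow: 28 L/min ÷ 60 = 0.4667 L/s.
R = (PIP − Pplat)/V̇ = (39.4 − 33.8) / 0.4667 = 5.6/0.4667 = 11.999 cmH2O·s/L.
C = Vt/(Pplat − PEEP) = 410.0 / (33.8 − 11) = 410.0/22.8 = 17.982 mL/cmH2O.
τ = R × C = 11.999 × 0.01798 L/cmH2O = 0.2157 s.
Fraction remaining = e^(−Te/τ) = e^(−0.43/0.2157) = 0.1362; trapped volume = 410.0 × 0.1362 = 55.842 mL.
Additional alveolar pressure from trapping ≈ V_trapped / C = 55.842 / 17.982 = 3.105 cmH2O.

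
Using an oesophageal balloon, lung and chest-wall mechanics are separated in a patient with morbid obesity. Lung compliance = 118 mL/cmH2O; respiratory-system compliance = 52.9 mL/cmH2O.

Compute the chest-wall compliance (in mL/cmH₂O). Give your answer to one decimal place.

1/Ccw = 1/Crs − 1/CL.
1/Ccw = 1/52.9 − 1/118 = 0.01043.
Ccw = 95.877 mL/cmH2O.

95.9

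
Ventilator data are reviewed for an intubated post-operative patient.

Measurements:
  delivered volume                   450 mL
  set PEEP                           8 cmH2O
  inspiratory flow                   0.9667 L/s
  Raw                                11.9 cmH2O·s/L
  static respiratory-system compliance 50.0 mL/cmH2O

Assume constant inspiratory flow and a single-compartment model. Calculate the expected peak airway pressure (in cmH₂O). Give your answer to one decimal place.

Equation of motion (constant flow): PIP = Vt/C + R·V̇ + PEEP.
PIP = 450/50.0 + 11.9×0.9667 + 8 = 9.0 + 11.504 + 8 = 28.504 cmH2O.

28.5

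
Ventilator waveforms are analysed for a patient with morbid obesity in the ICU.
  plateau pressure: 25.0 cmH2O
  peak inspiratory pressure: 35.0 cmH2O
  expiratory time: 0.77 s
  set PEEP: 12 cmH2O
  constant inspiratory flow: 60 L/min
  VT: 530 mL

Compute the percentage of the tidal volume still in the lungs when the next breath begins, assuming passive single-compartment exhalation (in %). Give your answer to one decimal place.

15.1

Flow: 60 L/min ÷ 60 = 1 L/s.
R = (PIP − Pplat)/V̇ = (35.0 − 25.0) / 1 = 10.0/1 = 10.0 cmH2O·s/L.
C = Vt/(Pplat − PEEP) = 530.0 / (25.0 − 12) = 530.0/13.0 = 40.769 mL/cmH2O.
τ = R × C = 10.0 × 0.04077 L/cmH2O = 0.4077 s.
Fraction remaining at end-expiration = e^(−Te/τ) = e^(−0.77/0.4077) = 0.1513 → 15.13%.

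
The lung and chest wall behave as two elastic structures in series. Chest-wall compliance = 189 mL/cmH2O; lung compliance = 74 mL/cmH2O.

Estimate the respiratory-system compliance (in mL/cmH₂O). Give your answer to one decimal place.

53.2

Lung and chest wall are elastances in series: 1/Crs = 1/CL + 1/Ccw.
1/Crs = 1/74 + 1/189 = 0.0188.
Crs = 53.191 mL/cmH2O.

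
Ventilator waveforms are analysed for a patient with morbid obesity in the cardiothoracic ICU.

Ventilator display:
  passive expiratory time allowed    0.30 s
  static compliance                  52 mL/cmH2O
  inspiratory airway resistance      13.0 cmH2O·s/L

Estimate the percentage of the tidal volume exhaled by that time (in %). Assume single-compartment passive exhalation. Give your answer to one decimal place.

τ = R × C = 13.0 × 52 mL/cmH2O = 13.0 × 0.052 L/cmH2O = 0.676 s.
Passive exhalation: V(t)/V₀ = e^(−t/τ) = e^(−0.30/0.676) = 0.6416.
Fraction exhaled = 1 − 0.6416 = 0.3584 → 35.84%.

35.8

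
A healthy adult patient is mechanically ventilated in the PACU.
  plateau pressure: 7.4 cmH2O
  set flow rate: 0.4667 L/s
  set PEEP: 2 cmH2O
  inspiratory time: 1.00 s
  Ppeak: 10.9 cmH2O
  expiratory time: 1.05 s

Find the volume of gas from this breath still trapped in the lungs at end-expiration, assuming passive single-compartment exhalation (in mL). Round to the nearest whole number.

92

Vt = flow × Ti = 0.4667 L/s × 1.00 s × 1000 mL/L = 466.7 mL.
R = (PIP − Pplat)/V̇ = (10.9 − 7.4) / 0.4667 = 3.5/0.4667 = 7.499 cmH2O·s/L.
C = Vt/(Pplat − PEEP) = 466.7 / (7.4 − 2) = 466.7/5.4 = 86.426 mL/cmH2O.
τ = R × C = 7.499 × 0.08643 L/cmH2O = 0.6481 s.
Fraction remaining = e^(−Te/τ) = e^(−1.05/0.6481) = 0.1979.
Trapped volume = 466.7 × 0.1979 = 92.36 mL.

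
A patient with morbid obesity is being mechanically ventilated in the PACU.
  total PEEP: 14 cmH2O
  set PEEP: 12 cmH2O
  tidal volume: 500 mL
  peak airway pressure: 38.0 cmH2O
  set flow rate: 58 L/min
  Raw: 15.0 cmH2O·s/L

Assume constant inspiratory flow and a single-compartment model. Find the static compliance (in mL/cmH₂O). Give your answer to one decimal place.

52.6

Flow: 58 L/min ÷ 60 = 0.9667 L/s.
Total PEEP = 14 cmH2O (set 12 + intrinsic 2); this is the baseline alveolar pressure.
Equation of motion (constant flow): PIP = Vt/C + R·V̇ + PEEP.
Vt/C = PIP − R·V̇ − PEEP = 38.0 − 15.0×0.9667 − 14 = 38.0 − 14.501 − 14 = 9.499 cmH2O.
C = Vt / 9.499 = 500 / 9.499 = 52.637 mL/cmH2O.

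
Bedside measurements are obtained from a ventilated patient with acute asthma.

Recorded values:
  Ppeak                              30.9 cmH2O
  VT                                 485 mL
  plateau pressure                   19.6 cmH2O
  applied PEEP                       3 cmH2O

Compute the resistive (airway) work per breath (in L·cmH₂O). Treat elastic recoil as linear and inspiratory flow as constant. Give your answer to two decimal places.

With constant inspiratory flow the resistive pressure is constant at PIP − Pplat = 30.9 − 19.6 = 11.3 cmH2O, so resistive work = 11.3 × 0.485 = 5.481 L·cmH2O.

5.48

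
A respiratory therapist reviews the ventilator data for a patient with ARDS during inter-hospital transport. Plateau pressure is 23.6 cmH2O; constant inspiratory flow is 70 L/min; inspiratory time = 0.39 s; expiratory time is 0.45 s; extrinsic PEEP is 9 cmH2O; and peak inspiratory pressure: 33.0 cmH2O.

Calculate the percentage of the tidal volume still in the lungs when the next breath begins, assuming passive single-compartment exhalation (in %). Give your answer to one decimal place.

Flow: 70 L/min ÷ 60 = 1.1667 L/s.
Vt = flow × Ti = 1.1667 L/s × 0.39 s × 1000 mL/L = 455.01 mL.
R = (PIP − Pplat)/V̇ = (33.0 − 23.6) / 1.1667 = 9.4/1.1667 = 8.057 cmH2O·s/L.
C = Vt/(Pplat − PEEP) = 455.01 / (23.6 − 9) = 455.01/14.6 = 31.165 mL/cmH2O.
τ = R × C = 8.057 × 0.03117 L/cmH2O = 0.2511 s.
Fraction remaining at end-expiration = e^(−Te/τ) = e^(−0.45/0.2511) = 0.1666 → 16.66%.

16.7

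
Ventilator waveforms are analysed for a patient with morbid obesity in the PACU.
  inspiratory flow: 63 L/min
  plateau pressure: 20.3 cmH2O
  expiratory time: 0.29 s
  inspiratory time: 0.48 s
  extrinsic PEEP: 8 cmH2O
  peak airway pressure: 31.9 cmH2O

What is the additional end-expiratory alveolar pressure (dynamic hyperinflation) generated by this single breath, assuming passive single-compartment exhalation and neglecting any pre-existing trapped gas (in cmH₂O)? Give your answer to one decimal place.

6.5

Flow: 63 L/min ÷ 60 = 1.05 L/s.
Vt = flow × Ti = 1.05 L/s × 0.48 s × 1000 mL/L = 504.0 mL.
R = (PIP − Pplat)/V̇ = (31.9 − 20.3) / 1.05 = 11.6/1.05 = 11.048 cmH2O·s/L.
C = Vt/(Pplat − PEEP) = 504.0 / (20.3 − 8) = 504.0/12.3 = 40.976 mL/cmH2O.
τ = R × C = 11.048 × 0.04098 L/cmH2O = 0.4527 s.
Fraction remaining = e^(−Te/τ) = e^(−0.29/0.4527) = 0.527; trapped volume = 504.0 × 0.527 = 265.61 mL.
Additional alveolar pressure from trapping ≈ V_trapped / C = 265.61 / 40.976 = 6.482 cmH2O.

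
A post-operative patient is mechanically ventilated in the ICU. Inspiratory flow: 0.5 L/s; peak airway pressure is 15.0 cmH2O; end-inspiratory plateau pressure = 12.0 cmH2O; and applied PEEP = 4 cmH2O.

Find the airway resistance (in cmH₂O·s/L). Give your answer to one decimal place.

Raw = (PIP − Pplat) / flow = (15.0 − 12.0) / 0.5 = 3.0 / 0.5 = 6.0 cmH2O·s/L.

6.0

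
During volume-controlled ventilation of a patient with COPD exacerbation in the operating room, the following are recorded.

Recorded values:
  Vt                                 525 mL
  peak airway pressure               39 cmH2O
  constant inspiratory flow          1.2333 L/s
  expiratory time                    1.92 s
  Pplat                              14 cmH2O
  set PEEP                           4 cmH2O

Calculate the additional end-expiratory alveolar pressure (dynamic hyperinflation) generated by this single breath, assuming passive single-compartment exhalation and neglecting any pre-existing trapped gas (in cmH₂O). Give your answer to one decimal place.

1.6

R = (PIP − Pplat)/V̇ = (39 − 14) / 1.2333 = 25.0/1.2333 = 20.271 cmH2O·s/L.
C = Vt/(Pplat − PEEP) = 525.0 / (14 − 4) = 525.0/10.0 = 52.5 mL/cmH2O.
τ = R × C = 20.271 × 0.0525 L/cmH2O = 1.064 s.
Fraction remaining = e^(−Te/τ) = e^(−1.92/1.064) = 0.1646; trapped volume = 525.0 × 0.1646 = 86.415 mL.
Additional alveolar pressure from trapping ≈ V_trapped / C = 86.415 / 52.5 = 1.646 cmH2O.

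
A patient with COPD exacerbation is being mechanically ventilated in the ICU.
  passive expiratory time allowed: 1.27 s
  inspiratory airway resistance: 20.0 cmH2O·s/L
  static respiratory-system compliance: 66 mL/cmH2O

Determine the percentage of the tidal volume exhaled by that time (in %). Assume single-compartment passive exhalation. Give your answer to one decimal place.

τ = R × C = 20.0 × 66 mL/cmH2O = 20.0 × 0.066 L/cmH2O = 1.32 s.
Passive exhalation: V(t)/V₀ = e^(−t/τ) = e^(−1.27/1.32) = 0.3821.
Fraction exhaled = 1 − 0.3821 = 0.6179 → 61.79%.

61.8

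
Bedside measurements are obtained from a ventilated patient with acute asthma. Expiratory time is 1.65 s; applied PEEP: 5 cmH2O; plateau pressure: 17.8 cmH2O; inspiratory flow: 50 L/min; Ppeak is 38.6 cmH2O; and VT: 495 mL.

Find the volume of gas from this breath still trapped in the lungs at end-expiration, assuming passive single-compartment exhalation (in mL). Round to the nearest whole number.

Flow: 50 L/min ÷ 60 = 0.8333 L/s.
R = (PIP − Pplat)/V̇ = (38.6 − 17.8) / 0.8333 = 20.8/0.8333 = 24.961 cmH2O·s/L.
C = Vt/(Pplat − PEEP) = 495.0 / (17.8 − 5) = 495.0/12.8 = 38.672 mL/cmH2O.
τ = R × C = 24.961 × 0.03867 L/cmH2O = 0.9652 s.
Fraction remaining = e^(−Te/τ) = e^(−1.65/0.9652) = 0.181.
Trapped volume = 495.0 × 0.181 = 89.595 mL.

90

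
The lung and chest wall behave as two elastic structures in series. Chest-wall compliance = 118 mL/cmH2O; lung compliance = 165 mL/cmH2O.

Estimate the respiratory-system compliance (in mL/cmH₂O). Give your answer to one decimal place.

Lung and chest wall are elastances in series: 1/Crs = 1/CL + 1/Ccw.
1/Crs = 1/165 + 1/118 = 0.01454.
Crs = 68.776 mL/cmH2O.

68.8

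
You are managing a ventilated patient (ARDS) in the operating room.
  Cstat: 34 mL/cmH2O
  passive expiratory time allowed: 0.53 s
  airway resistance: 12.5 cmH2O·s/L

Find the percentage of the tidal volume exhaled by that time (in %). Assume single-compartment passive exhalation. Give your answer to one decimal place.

71.3

τ = R × C = 12.5 × 34 mL/cmH2O = 12.5 × 0.034 L/cmH2O = 0.425 s.
Passive exhalation: V(t)/V₀ = e^(−t/τ) = e^(−0.53/0.425) = 0.2873.
Fraction exhaled = 1 − 0.2873 = 0.7127 → 71.27%.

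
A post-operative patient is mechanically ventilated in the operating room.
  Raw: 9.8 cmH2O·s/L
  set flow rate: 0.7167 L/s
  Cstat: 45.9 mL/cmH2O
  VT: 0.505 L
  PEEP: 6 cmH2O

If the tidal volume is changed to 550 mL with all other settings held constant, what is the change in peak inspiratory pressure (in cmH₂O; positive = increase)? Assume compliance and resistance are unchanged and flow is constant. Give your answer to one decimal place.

PIP = Vt/C + R·V̇ + PEEP (constant-flow equation of motion).
Only the elastic term changes: ΔPIP = ΔVt / C = (550 − 505) / 45.9 = 0.9804 cmH2O.

1.0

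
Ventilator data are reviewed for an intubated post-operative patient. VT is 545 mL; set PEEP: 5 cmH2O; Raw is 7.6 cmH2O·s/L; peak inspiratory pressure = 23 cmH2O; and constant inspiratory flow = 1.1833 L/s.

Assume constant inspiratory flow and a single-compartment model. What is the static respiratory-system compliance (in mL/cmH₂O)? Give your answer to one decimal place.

Equation of motion (constant flow): PIP = Vt/C + R·V̇ + PEEP.
Vt/C = PIP − R·V̇ − PEEP = 23 − 7.6×1.1833 − 5 = 23 − 8.993 − 5 = 9.007 cmH2O.
C = Vt / 9.007 = 545 / 9.007 = 60.508 mL/cmH2O.

60.5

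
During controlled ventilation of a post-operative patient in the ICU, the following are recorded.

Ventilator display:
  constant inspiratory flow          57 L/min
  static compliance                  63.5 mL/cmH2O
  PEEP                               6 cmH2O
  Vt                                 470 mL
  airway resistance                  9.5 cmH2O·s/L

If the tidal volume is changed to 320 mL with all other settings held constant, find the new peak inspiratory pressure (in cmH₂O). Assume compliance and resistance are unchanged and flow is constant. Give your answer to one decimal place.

Flow: 57 L/min ÷ 60 = 0.95 L/s.
PIP = Vt/C + R·V̇ + PEEP (constant-flow equation of motion).
Only the elastic term changes: ΔPIP = ΔVt / C = (320 − 470) / 63.5 = -2.362 cmH2O.
Original PIP = 470/63.5 + 9.5×0.95 + 6 = 22.427 cmH2O; new PIP = 22.427 + (-2.362) = 20.065 cmH2O.

20.1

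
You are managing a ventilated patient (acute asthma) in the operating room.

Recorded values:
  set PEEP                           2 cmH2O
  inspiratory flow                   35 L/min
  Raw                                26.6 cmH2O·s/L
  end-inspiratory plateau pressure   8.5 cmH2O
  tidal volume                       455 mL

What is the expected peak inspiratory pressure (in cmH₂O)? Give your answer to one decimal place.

24.0

Flow: 35 L/min ÷ 60 = 0.5833 L/s.
PIP = Pplat + Raw × flow = 8.5 + 26.6 × 0.5833 = 8.5 + 15.516 = 24.016 cmH2O.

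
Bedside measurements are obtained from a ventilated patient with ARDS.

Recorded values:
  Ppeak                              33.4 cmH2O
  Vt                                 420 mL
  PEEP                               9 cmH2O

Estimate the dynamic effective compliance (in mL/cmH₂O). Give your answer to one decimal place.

17.2

Dynamic compliance = Vt / (PIP − PEEP) = 420 / (33.4 − 9) = 420 / 24.4 = 17.213 mL/cmH2O.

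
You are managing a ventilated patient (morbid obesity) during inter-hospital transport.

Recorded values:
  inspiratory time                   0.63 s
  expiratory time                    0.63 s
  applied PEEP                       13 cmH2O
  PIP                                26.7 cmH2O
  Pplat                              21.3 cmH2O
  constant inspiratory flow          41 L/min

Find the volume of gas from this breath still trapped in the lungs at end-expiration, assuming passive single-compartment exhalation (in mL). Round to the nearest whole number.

Flow: 41 L/min ÷ 60 = 0.6833 L/s.
Vt = flow × Ti = 0.6833 L/s × 0.63 s × 1000 mL/L = 430.48 mL.
R = (PIP − Pplat)/V̇ = (26.7 − 21.3) / 0.6833 = 5.4/0.6833 = 7.903 cmH2O·s/L.
C = Vt/(Pplat − PEEP) = 430.48 / (21.3 − 13) = 430.48/8.3 = 51.865 mL/cmH2O.
τ = R × C = 7.903 × 0.05187 L/cmH2O = 0.4099 s.
Fraction remaining = e^(−Te/τ) = e^(−0.63/0.4099) = 0.215.
Trapped volume = 430.48 × 0.215 = 92.553 mL.

93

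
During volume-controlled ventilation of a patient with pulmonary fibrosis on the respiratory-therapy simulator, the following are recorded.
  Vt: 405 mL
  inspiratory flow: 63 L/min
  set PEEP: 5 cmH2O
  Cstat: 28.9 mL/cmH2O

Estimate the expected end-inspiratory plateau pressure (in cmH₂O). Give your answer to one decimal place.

19.0

Pplat = PEEP + Vt / Cstat = 5 + 405 / 28.9 = 5 + 14.014 = 19.014 cmH2O.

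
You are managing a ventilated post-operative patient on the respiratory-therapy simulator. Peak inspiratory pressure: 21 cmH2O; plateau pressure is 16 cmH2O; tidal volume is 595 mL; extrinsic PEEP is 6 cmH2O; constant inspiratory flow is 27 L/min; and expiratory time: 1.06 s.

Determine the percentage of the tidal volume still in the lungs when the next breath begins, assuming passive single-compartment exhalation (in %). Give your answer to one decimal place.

20.1

Flow: 27 L/min ÷ 60 = 0.45 L/s.
R = (PIP − Pplat)/V̇ = (21 − 16) / 0.45 = 5.0/0.45 = 11.111 cmH2O·s/L.
C = Vt/(Pplat − PEEP) = 595.0 / (16 − 6) = 595.0/10.0 = 59.5 mL/cmH2O.
τ = R × C = 11.111 × 0.0595 L/cmH2O = 0.6611 s.
Fraction remaining at end-expiration = e^(−Te/τ) = e^(−1.06/0.6611) = 0.2012 → 20.12%.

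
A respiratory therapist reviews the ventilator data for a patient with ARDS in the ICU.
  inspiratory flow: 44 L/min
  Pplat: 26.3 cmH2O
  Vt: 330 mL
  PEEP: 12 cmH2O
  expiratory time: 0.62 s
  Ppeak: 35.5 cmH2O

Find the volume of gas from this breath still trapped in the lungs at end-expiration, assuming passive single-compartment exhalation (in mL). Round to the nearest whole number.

Flow: 44 L/min ÷ 60 = 0.7333 L/s.
R = (PIP − Pplat)/V̇ = (35.5 − 26.3) / 0.7333 = 9.2/0.7333 = 12.546 cmH2O·s/L.
C = Vt/(Pplat − PEEP) = 330.0 / (26.3 − 12) = 330.0/14.3 = 23.077 mL/cmH2O.
τ = R × C = 12.546 × 0.02308 L/cmH2O = 0.2896 s.
Fraction remaining = e^(−Te/τ) = e^(−0.62/0.2896) = 0.1176.
Trapped volume = 330.0 × 0.1176 = 38.808 mL.

39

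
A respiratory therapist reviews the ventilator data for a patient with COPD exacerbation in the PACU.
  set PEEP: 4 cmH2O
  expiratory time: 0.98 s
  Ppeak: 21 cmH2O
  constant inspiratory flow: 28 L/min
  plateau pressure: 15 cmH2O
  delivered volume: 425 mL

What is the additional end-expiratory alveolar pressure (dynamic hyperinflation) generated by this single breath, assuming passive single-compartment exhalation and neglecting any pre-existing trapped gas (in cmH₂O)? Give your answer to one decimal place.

1.5

Flow: 28 L/min ÷ 60 = 0.4667 L/s.
R = (PIP − Pplat)/V̇ = (21 − 15) / 0.4667 = 6.0/0.4667 = 12.856 cmH2O·s/L.
C = Vt/(Pplat − PEEP) = 425.0 / (15 − 4) = 425.0/11.0 = 38.636 mL/cmH2O.
τ = R × C = 12.856 × 0.03864 L/cmH2O = 0.4968 s.
Fraction remaining = e^(−Te/τ) = e^(−0.98/0.4968) = 0.1391; trapped volume = 425.0 × 0.1391 = 59.118 mL.
Additional alveolar pressure from trapping ≈ V_trapped / C = 59.118 / 38.636 = 1.53 cmH2O.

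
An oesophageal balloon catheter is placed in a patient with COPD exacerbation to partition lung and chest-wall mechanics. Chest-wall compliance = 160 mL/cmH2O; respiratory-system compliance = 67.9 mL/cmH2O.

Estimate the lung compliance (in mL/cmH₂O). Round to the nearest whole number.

1/CL = 1/Crs − 1/Ccw.
1/CL = 1/67.9 − 1/160 = 0.008478.
CL = 117.95 mL/cmH2O.

118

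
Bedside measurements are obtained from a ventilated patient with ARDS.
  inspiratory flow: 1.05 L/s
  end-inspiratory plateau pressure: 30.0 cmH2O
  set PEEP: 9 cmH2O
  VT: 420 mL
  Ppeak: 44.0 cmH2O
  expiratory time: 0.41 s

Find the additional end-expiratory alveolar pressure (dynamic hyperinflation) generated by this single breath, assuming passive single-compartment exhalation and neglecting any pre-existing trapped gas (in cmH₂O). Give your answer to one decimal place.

4.5

R = (PIP − Pplat)/V̇ = (44.0 − 30.0) / 1.05 = 14.0/1.05 = 13.333 cmH2O·s/L.
C = Vt/(Pplat − PEEP) = 420.0 / (30.0 − 9) = 420.0/21.0 = 20.0 mL/cmH2O.
τ = R × C = 13.333 × 0.02 L/cmH2O = 0.2667 s.
Fraction remaining = e^(−Te/τ) = e^(−0.41/0.2667) = 0.215; trapped volume = 420.0 × 0.215 = 90.3 mL.
Additional alveolar pressure from trapping ≈ V_trapped / C = 90.3 / 20.0 = 4.515 cmH2O.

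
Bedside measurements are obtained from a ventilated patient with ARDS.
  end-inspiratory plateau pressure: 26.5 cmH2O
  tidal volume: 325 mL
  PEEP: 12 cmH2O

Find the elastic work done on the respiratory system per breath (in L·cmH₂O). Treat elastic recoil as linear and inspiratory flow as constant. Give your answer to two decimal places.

Elastic work ≈ ½ × (Pplat − PEEP) × Vt = 0.5 × (26.5 − 12) × 0.325 L = 0.5 × 14.5 × 0.325 = 2.356 L·cmH2O.

2.36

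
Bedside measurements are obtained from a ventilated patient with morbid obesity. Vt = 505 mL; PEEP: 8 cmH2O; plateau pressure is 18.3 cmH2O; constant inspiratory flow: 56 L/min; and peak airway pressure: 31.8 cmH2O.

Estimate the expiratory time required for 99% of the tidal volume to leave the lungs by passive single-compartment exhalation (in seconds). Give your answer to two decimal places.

Flow: 56 L/min ÷ 60 = 0.9333 L/s.
R = (PIP − Pplat)/V̇ = (31.8 − 18.3) / 0.9333 = 13.5/0.9333 = 14.465 cmH2O·s/L.
C = Vt/(Pplat − PEEP) = 505.0 / (18.3 − 8) = 505.0/10.3 = 49.029 mL/cmH2O.
τ = R × C = 14.465 × 0.04903 L/cmH2O = 0.7092 s.
t = −τ·ln(1 − 0.99) = −0.7092·ln(0.01) = 3.266 s.

3.27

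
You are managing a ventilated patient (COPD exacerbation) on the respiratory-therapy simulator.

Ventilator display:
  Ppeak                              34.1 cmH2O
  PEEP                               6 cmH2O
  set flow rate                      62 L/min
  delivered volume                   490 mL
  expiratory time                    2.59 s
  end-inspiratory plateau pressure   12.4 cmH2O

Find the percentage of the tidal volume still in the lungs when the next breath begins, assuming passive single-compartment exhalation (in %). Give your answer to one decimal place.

20.0

Flow: 62 L/min ÷ 60 = 1.0333 L/s.
R = (PIP − Pplat)/V̇ = (34.1 − 12.4) / 1.0333 = 21.7/1.0333 = 21.001 cmH2O·s/L.
C = Vt/(Pplat − PEEP) = 490.0 / (12.4 − 6) = 490.0/6.4 = 76.563 mL/cmH2O.
τ = R × C = 21.001 × 0.07656 L/cmH2O = 1.608 s.
Fraction remaining at end-expiration = e^(−Te/τ) = e^(−2.59/1.608) = 0.1997 → 19.97%.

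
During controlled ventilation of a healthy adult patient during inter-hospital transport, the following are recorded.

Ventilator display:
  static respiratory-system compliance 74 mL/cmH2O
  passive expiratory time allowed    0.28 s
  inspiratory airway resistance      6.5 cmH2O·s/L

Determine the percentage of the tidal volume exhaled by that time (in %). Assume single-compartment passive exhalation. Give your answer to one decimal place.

τ = R × C = 6.5 × 74 mL/cmH2O = 6.5 × 0.074 L/cmH2O = 0.481 s.
Passive exhalation: V(t)/V₀ = e^(−t/τ) = e^(−0.28/0.481) = 0.5587.
Fraction exhaled = 1 − 0.5587 = 0.4413 → 44.13%.

44.1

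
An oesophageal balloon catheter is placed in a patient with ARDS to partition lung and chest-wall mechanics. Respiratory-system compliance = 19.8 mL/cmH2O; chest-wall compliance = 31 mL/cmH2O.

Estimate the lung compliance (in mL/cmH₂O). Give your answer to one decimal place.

54.8

1/CL = 1/Crs − 1/Ccw.
1/CL = 1/19.8 − 1/31 = 0.01825.
CL = 54.795 mL/cmH2O.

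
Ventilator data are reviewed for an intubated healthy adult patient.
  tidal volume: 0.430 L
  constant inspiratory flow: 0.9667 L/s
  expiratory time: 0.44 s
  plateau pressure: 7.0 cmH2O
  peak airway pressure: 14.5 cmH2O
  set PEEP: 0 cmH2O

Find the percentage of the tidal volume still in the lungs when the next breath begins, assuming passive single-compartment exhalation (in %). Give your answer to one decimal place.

39.7

R = (PIP − Pplat)/V̇ = (14.5 − 7.0) / 0.9667 = 7.5/0.9667 = 7.758 cmH2O·s/L.
C = Vt/(Pplat − PEEP) = 430.0 / (7.0 − 0) = 430.0/7.0 = 61.429 mL/cmH2O.
τ = R × C = 7.758 × 0.06143 L/cmH2O = 0.4766 s.
Fraction remaining at end-expiration = e^(−Te/τ) = e^(−0.44/0.4766) = 0.3972 → 39.72%.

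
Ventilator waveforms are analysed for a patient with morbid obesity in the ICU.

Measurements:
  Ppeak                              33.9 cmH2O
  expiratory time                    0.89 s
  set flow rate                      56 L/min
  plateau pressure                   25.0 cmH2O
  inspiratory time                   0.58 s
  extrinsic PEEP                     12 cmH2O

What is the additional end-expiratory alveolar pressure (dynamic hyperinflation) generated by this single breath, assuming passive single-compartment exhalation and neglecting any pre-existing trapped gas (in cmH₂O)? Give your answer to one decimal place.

1.4

Flow: 56 L/min ÷ 60 = 0.9333 L/s.
Vt = flow × Ti = 0.9333 L/s × 0.58 s × 1000 mL/L = 541.31 mL.
R = (PIP − Pplat)/V̇ = (33.9 − 25.0) / 0.9333 = 8.9/0.9333 = 9.536 cmH2O·s/L.
C = Vt/(Pplat − PEEP) = 541.31 / (25.0 − 12) = 541.31/13.0 = 41.639 mL/cmH2O.
τ = R × C = 9.536 × 0.04164 L/cmH2O = 0.3971 s.
Fraction remaining = e^(−Te/τ) = e^(−0.89/0.3971) = 0.1063; trapped volume = 541.31 × 0.1063 = 57.541 mL.
Additional alveolar pressure from trapping ≈ V_trapped / C = 57.541 / 41.639 = 1.382 cmH2O.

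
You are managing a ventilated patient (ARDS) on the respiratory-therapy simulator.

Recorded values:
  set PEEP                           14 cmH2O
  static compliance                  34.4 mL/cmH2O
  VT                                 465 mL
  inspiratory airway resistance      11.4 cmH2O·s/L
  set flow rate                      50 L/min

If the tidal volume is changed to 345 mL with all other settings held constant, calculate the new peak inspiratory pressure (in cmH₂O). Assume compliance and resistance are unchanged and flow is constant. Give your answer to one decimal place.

33.5

Flow: 50 L/min ÷ 60 = 0.8333 L/s.
PIP = Vt/C + R·V̇ + PEEP (constant-flow equation of motion).
Only the elastic term changes: ΔPIP = ΔVt / C = (345 − 465) / 34.4 = -3.488 cmH2O.
Original PIP = 465/34.4 + 11.4×0.8333 + 14 = 37.017 cmH2O; new PIP = 37.017 + (-3.488) = 33.529 cmH2O.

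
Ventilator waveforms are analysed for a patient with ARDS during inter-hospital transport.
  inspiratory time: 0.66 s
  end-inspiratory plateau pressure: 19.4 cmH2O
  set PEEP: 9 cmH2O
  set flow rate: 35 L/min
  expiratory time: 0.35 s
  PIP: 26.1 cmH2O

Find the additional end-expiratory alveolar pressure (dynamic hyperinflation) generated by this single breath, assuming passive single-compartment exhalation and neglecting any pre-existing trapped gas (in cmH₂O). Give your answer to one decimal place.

4.6

Flow: 35 L/min ÷ 60 = 0.5833 L/s.
Vt = flow × Ti = 0.5833 L/s × 0.66 s × 1000 mL/L = 384.98 mL.
R = (PIP − Pplat)/V̇ = (26.1 − 19.4) / 0.5833 = 6.7/0.5833 = 11.486 cmH2O·s/L.
C = Vt/(Pplat − PEEP) = 384.98 / (19.4 − 9) = 384.98/10.4 = 37.017 mL/cmH2O.
τ = R × C = 11.486 × 0.03702 L/cmH2O = 0.4252 s.
Fraction remaining = e^(−Te/τ) = e^(−0.35/0.4252) = 0.439; trapped volume = 384.98 × 0.439 = 169.01 mL.
Additional alveolar pressure from trapping ≈ V_trapped / C = 169.01 / 37.017 = 4.566 cmH2O.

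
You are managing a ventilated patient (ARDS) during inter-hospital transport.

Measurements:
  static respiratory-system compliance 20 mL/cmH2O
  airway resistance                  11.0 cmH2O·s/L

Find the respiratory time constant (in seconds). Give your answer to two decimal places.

τ = R × C = 11.0 × 20 mL/cmH2O = 11.0 × 0.020 L/cmH2O = 0.22 s.

0.22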